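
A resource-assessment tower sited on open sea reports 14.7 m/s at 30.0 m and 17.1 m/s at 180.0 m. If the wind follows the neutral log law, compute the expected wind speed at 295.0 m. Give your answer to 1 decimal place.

17.8 m/s

Log law: V ∝ ln(z/z₀). From the pair, with r = V₁/V₂ = 0.85965,
ln z₀ = (ln z₁ − r·ln z₂)/(1 − r) = (3.4012 − 0.85965×5.1930)/0.14035 = -7.5733 → z₀ = 0.0005140 m
V₃ = V₁ · ln(z₃/z₀)/ln(z₁/z₀) = 14.7 × 13.2603/10.9745 = 17.7617 m/s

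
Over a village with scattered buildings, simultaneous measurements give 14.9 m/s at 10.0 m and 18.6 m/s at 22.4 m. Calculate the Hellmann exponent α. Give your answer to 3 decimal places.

Power law: V₂/V₁ = (z₂/z₁)^α ⇒ α = ln(V₂/V₁) / ln(z₂/z₁)
α = ln(18.6/14.9) / ln(22.4/10.0) = ln(1.2483) / ln(2.2400)
  = 0.22180 / 0.80648 = 0.27502

α ≈ 0.275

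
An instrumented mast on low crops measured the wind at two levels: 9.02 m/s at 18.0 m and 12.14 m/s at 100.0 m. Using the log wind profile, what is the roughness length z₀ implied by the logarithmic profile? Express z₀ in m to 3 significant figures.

Log law: V(z) ∝ ln(z/z₀). With r = V₁/V₂ = 9.02/12.14 = 0.74300,
r · ln(z₂/z₀) = ln(z₁/z₀) ⇒ ln z₀ = (ln z₁ − r·ln z₂)/(1 − r)
ln z₀ = (2.89037 − 0.74300×4.60517) / 0.25700 = -2.0672
z₀ = exp(-2.0672) = 0.1265 m

z₀ ≈ 0.127 m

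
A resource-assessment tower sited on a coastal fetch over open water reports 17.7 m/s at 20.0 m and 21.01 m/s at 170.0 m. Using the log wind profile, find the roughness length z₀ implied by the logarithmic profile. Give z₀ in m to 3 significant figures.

Log law: V(z) ∝ ln(z/z₀). With r = V₁/V₂ = 17.7/21.01 = 0.84246,
r · ln(z₂/z₀) = ln(z₁/z₀) ⇒ ln z₀ = (ln z₁ − r·ln z₂)/(1 − r)
ln z₀ = (2.99573 − 0.84246×5.13580) / 0.15754 = -8.4481
z₀ = exp(-8.4481) = 0.0002143 m

z₀ ≈ 0.000214 m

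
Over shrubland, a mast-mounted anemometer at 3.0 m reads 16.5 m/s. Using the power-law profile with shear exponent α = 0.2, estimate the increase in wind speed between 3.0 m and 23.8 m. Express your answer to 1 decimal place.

Power law: V₂ = V₁ · (z₂/z₁)^α = 16.5 × (7.9333)^0.2 = 24.9675 m/s
ΔV = 24.9675 − 16.5 = 8.4675 m/s

8.5 m/s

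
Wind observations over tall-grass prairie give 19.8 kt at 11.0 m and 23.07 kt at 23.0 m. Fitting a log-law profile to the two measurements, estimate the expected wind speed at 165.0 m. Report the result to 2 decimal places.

Log law: V ∝ ln(z/z₀). From the pair, with r = V₁/V₂ = 0.85826,
ln z₀ = (ln z₁ − r·ln z₂)/(1 − r) = (2.3979 − 0.85826×3.1355)/0.14174 = -2.0683 → z₀ = 0.1264 m
V₃ = V₁ · ln(z₃/z₀)/ln(z₁/z₀) = 19.8 × 7.1742/4.4662 = 31.8056 kt

31.81 kt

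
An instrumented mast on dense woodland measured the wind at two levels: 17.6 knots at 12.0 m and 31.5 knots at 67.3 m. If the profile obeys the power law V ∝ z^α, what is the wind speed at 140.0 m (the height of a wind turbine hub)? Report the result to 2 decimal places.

40.34 knots

First find α: α = ln(V₂/V₁)/ln(z₂/z₁) = ln(31.5/17.6)/ln(67.3/12.0) = 0.58209/1.72425 = 0.3376
Extrapolate from 67.3 m to 140.0 m: V₃ = 31.5 × (140.0/67.3)^0.3376 = 31.5 × 1.2805 = 40.3368 knots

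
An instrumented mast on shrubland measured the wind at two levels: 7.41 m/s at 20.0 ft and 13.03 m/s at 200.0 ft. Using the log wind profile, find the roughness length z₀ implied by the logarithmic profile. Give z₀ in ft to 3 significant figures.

Log law: V(z) ∝ ln(z/z₀). With r = V₁/V₂ = 7.41/13.03 = 0.56869,
r · ln(z₂/z₀) = ln(z₁/z₀) ⇒ ln z₀ = (ln z₁ − r·ln z₂)/(1 − r)
ln z₀ = (2.99573 − 0.56869×5.29832) / 0.43131 = -0.0402
z₀ = exp(-0.0402) = 0.9606 ft

z₀ ≈ 0.961 ft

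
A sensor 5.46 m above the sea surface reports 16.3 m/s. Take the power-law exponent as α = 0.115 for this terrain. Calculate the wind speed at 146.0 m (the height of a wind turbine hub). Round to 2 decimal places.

23.79 m/s

Power-law profile: V₂ = V₁ · (z₂/z₁)^α
V₂ = 16.3 × (146.0/5.46)^0.115 = 16.3 × (26.7399)^0.115
    = 16.3 × 1.4592 = 23.7854 m/s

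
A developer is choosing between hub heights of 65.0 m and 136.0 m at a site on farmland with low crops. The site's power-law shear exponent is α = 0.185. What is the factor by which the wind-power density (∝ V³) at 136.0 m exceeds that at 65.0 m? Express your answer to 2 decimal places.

Speed ratio: V_B/V_A = (z_B/z_A)^α = (136.0/65.0)^0.185 = (2.0923)^0.185 = 1.14635
Power-density ratio: P_B/P_A = (V_B/V_A)³ = (1.14635)³ = 1.50642

1.51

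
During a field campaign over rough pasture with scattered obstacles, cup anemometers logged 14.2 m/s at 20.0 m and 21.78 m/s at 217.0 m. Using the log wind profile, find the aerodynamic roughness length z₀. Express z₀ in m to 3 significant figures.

Log law: V(z) ∝ ln(z/z₀). With r = V₁/V₂ = 14.2/21.78 = 0.65197,
r · ln(z₂/z₀) = ln(z₁/z₀) ⇒ ln z₀ = (ln z₁ − r·ln z₂)/(1 − r)
ln z₀ = (2.99573 − 0.65197×5.37990) / 0.34803 = -1.4706
z₀ = exp(-1.4706) = 0.2298 m

z₀ ≈ 0.230 m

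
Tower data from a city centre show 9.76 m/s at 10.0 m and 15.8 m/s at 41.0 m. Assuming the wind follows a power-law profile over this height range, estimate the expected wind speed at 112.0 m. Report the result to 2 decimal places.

First find α: α = ln(V₂/V₁)/ln(z₂/z₁) = ln(15.8/9.76)/ln(41.0/10.0) = 0.48172/1.41099 = 0.3414
Extrapolate from 41.0 m to 112.0 m: V₃ = 15.8 × (112.0/41.0)^0.3414 = 15.8 × 1.4093 = 22.2668 m/s

22.27 m/s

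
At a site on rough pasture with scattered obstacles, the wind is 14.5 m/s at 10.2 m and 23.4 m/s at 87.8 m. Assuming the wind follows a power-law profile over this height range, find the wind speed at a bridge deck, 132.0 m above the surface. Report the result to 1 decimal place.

25.6 m/s

First find α: α = ln(V₂/V₁)/ln(z₂/z₁) = ln(23.4/14.5)/ln(87.8/10.2) = 0.47859/2.15267 = 0.2223
Extrapolate from 87.8 m to 132.0 m: V₃ = 23.4 × (132.0/87.8)^0.2223 = 23.4 × 1.0949 = 25.6203 m/s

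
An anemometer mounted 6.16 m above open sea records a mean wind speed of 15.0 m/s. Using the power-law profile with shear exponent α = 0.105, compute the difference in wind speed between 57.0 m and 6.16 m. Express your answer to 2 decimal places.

Power law: V₂ = V₁ · (z₂/z₁)^α = 15.0 × (9.2532)^0.105 = 18.9475 m/s
ΔV = 18.9475 − 15.0 = 3.9475 m/s

3.95 m/s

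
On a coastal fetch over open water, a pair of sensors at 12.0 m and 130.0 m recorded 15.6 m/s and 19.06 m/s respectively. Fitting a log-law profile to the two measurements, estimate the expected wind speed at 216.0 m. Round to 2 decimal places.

19.80 m/s

Log law: V ∝ ln(z/z₀). From the pair, with r = V₁/V₂ = 0.81847,
ln z₀ = (ln z₁ − r·ln z₂)/(1 − r) = (2.4849 − 0.81847×4.8675)/0.18153 = -8.2576 → z₀ = 0.0002593 m
V₃ = V₁ · ln(z₃/z₀)/ln(z₁/z₀) = 15.6 × 13.6329/10.7425 = 19.7973 m/s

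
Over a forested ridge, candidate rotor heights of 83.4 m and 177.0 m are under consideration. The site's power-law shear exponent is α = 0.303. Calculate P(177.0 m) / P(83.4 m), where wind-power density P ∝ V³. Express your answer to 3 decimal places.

Speed ratio: V_B/V_A = (z_B/z_A)^α = (177.0/83.4)^0.303 = (2.1223)^0.303 = 1.25610
Power-density ratio: P_B/P_A = (V_B/V_A)³ = (1.25610)³ = 1.98184

1.982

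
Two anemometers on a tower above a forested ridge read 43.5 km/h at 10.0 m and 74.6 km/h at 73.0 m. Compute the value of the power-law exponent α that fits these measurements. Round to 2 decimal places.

Power law: V₂/V₁ = (z₂/z₁)^α ⇒ α = ln(V₂/V₁) / ln(z₂/z₁)
α = ln(74.6/43.5) / ln(73.0/10.0) = ln(1.7149) / ln(7.3000)
  = 0.53938 / 1.98787 = 0.27133

α ≈ 0.27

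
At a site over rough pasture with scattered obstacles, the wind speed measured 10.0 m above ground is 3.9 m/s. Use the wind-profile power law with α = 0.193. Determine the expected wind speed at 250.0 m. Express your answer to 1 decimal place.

7.3 m/s

Power-law profile: V₂ = V₁ · (z₂/z₁)^α
V₂ = 3.9 × (250.0/10.0)^0.193 = 3.9 × (25.0000)^0.193
    = 3.9 × 1.8612 = 7.2588 m/s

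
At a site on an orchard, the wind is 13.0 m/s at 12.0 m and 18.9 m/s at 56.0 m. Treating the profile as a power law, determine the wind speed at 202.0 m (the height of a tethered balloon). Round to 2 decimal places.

25.81 m/s

First find α: α = ln(V₂/V₁)/ln(z₂/z₁) = ln(18.9/13.0)/ln(56.0/12.0) = 0.37421/1.54045 = 0.2429
Extrapolate from 56.0 m to 202.0 m: V₃ = 18.9 × (202.0/56.0)^0.2429 = 18.9 × 1.3657 = 25.8113 m/s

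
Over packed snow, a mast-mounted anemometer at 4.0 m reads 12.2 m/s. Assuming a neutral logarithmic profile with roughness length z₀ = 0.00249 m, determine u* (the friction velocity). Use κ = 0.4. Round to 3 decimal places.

Log law: V(z) = (u*/κ) · ln(z/z₀) ⇒ u* = κ · V / ln(z/z₀)
u* = 0.4 × 12.2 / ln(4.0/0.00249) = 0.4 × 12.2 / 7.3818
   = 4.8800 / 7.3818 = 0.6611 m/s

u* ≈ 0.661 m/s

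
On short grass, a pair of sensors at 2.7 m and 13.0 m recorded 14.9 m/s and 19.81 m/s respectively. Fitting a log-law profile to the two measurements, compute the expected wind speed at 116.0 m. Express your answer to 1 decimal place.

26.6 m/s

Log law: V ∝ ln(z/z₀). From the pair, with r = V₁/V₂ = 0.75215,
ln z₀ = (ln z₁ − r·ln z₂)/(1 − r) = (0.9933 − 0.75215×2.5649)/0.24785 = -3.7763 → z₀ = 0.02291 m
V₃ = V₁ · ln(z₃/z₀)/ln(z₁/z₀) = 14.9 × 8.5298/4.7695 = 26.6473 m/s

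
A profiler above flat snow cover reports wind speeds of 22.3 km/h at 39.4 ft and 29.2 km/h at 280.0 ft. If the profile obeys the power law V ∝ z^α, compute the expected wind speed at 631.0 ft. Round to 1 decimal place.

First find α: α = ln(V₂/V₁)/ln(z₂/z₁) = ln(29.2/22.3)/ln(280.0/39.4) = 0.26958/1.96102 = 0.1375
Extrapolate from 280.0 ft to 631.0 ft: V₃ = 29.2 × (631.0/280.0)^0.1375 = 29.2 × 1.1182 = 32.6507 km/h

32.7 km/h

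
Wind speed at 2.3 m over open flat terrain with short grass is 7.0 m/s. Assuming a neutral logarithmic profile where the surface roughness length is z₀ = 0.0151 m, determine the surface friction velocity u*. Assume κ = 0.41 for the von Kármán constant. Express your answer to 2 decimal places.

u* ≈ 0.57 m/s

Log law: V(z) = (u*/κ) · ln(z/z₀) ⇒ u* = κ · V / ln(z/z₀)
u* = 0.41 × 7.0 / ln(2.3/0.0151) = 0.41 × 7.0 / 5.0260
   = 2.8700 / 5.0260 = 0.5710 m/s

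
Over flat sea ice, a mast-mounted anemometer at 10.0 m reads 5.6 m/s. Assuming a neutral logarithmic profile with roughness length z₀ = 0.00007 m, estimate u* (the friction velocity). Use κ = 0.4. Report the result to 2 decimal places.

Log law: V(z) = (u*/κ) · ln(z/z₀) ⇒ u* = κ · V / ln(z/z₀)
u* = 0.4 × 5.6 / ln(10.0/0.00007) = 0.4 × 5.6 / 11.8696
   = 2.2400 / 11.8696 = 0.1887 m/s

u* ≈ 0.19 m/s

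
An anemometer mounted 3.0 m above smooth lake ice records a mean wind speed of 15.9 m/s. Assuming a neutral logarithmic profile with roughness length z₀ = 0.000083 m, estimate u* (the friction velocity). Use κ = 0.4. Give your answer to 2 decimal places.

Log law: V(z) = (u*/κ) · ln(z/z₀) ⇒ u* = κ · V / ln(z/z₀)
u* = 0.4 × 15.9 / ln(3.0/0.000083) = 0.4 × 15.9 / 10.4953
   = 6.3600 / 10.4953 = 0.6060 m/s

u* ≈ 0.61 m/s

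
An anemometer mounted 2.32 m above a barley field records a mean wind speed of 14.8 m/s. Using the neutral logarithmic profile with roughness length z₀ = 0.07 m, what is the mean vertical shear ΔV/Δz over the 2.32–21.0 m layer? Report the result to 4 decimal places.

Log law: V₂ = V₁ · ln(z₂/z₀)/ln(z₁/z₀) = 14.8 × 5.7038/3.5008 = 24.1132 m/s
ΔV/Δz = (24.1132 − 14.8)/(21.0 − 2.32) = 9.3132/18.6800 = 0.49856 m/s/m

0.4986 m/s/m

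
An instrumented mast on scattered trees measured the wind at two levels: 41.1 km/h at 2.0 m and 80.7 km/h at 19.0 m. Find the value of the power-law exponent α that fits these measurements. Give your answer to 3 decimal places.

Power law: V₂/V₁ = (z₂/z₁)^α ⇒ α = ln(V₂/V₁) / ln(z₂/z₁)
α = ln(80.7/41.1) / ln(19.0/2.0) = ln(1.9635) / ln(9.5000)
  = 0.67473 / 2.25129 = 0.29971

α ≈ 0.300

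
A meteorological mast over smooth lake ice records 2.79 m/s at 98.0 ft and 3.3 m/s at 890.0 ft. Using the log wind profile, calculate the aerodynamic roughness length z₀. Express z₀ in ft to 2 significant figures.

Log law: V(z) ∝ ln(z/z₀). With r = V₁/V₂ = 2.79/3.3 = 0.84545,
r · ln(z₂/z₀) = ln(z₁/z₀) ⇒ ln z₀ = (ln z₁ − r·ln z₂)/(1 − r)
ln z₀ = (4.58497 − 0.84545×6.79122) / 0.15455 = -7.4845
z₀ = exp(-7.4845) = 0.0005617 ft

z₀ ≈ 0.00056 ft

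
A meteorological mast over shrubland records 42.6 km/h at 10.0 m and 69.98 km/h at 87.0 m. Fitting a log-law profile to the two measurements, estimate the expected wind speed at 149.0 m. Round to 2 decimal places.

76.79 km/h

Log law: V ∝ ln(z/z₀). From the pair, with r = V₁/V₂ = 0.60875,
ln z₀ = (ln z₁ − r·ln z₂)/(1 − r) = (2.3026 − 0.60875×4.4659)/0.39125 = -1.0633 → z₀ = 0.3453 m
V₃ = V₁ · ln(z₃/z₀)/ln(z₁/z₀) = 42.6 × 6.0672/3.3659 = 76.7897 km/h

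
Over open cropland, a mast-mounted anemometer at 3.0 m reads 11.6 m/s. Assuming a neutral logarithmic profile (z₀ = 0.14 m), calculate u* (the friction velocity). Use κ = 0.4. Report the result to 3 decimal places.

Log law: V(z) = (u*/κ) · ln(z/z₀) ⇒ u* = κ · V / ln(z/z₀)
u* = 0.4 × 11.6 / ln(3.0/0.14) = 0.4 × 11.6 / 3.0647
   = 4.6400 / 3.0647 = 1.5140 m/s

u* ≈ 1.514 m/s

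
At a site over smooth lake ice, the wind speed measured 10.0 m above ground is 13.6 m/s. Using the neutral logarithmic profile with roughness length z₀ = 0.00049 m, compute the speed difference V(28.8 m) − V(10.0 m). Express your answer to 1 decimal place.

Log law: V₂ = V₁ · ln(z₂/z₀)/ln(z₁/z₀) = 13.6 × 10.9815/9.9237 = 15.0497 m/s
ΔV = 15.0497 − 13.6 = 1.4497 m/s

1.4 m/s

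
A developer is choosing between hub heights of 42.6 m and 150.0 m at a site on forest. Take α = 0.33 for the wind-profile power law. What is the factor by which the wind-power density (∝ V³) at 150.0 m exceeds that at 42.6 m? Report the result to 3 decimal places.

Speed ratio: V_B/V_A = (z_B/z_A)^α = (150.0/42.6)^0.33 = (3.5211)^0.33 = 1.51497
Power-density ratio: P_B/P_A = (V_B/V_A)³ = (1.51497)³ = 3.47708

3.477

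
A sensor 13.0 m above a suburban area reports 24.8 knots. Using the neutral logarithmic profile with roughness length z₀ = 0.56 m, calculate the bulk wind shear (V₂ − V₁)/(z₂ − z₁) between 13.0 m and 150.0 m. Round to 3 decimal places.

Log law: V₂ = V₁ · ln(z₂/z₀)/ln(z₁/z₀) = 24.8 × 5.5905/3.1448 = 44.0870 knots
ΔV/Δz = (44.0870 − 24.8)/(150.0 − 13.0) = 19.2870/137.0000 = 0.14078 knots/m

0.141 knots/m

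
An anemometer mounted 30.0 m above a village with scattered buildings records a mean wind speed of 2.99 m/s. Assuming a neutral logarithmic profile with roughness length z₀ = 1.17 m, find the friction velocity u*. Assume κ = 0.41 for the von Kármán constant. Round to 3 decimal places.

u* ≈ 0.378 m/s

Log law: V(z) = (u*/κ) · ln(z/z₀) ⇒ u* = κ · V / ln(z/z₀)
u* = 0.41 × 2.99 / ln(30.0/1.17) = 0.41 × 2.99 / 3.2442
   = 1.2259 / 3.2442 = 0.3779 m/s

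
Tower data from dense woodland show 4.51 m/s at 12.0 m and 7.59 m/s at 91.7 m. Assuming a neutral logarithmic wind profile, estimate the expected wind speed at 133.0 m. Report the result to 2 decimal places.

8.15 m/s

Log law: V ∝ ln(z/z₀). From the pair, with r = V₁/V₂ = 0.59420,
ln z₀ = (ln z₁ − r·ln z₂)/(1 − r) = (2.4849 − 0.59420×4.5185)/0.40580 = -0.4929 → z₀ = 0.6109 m
V₃ = V₁ · ln(z₃/z₀)/ln(z₁/z₀) = 4.51 × 5.3832/2.9778 = 8.1531 m/s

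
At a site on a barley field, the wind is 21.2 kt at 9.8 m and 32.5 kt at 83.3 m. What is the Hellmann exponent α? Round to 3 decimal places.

α ≈ 0.200

Power law: V₂/V₁ = (z₂/z₁)^α ⇒ α = ln(V₂/V₁) / ln(z₂/z₁)
α = ln(32.5/21.2) / ln(83.3/9.8) = ln(1.5330) / ln(8.5000)
  = 0.42724 / 2.14007 = 0.19964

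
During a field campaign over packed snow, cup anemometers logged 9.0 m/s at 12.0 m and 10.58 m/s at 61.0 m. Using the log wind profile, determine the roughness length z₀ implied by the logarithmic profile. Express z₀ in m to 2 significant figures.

z₀ ≈ 0.0011 m

Log law: V(z) ∝ ln(z/z₀). With r = V₁/V₂ = 9.0/10.58 = 0.85066,
r · ln(z₂/z₀) = ln(z₁/z₀) ⇒ ln z₀ = (ln z₁ − r·ln z₂)/(1 − r)
ln z₀ = (2.48491 − 0.85066×4.11087) / 0.14934 = -6.7769
z₀ = exp(-6.7769) = 0.001140 m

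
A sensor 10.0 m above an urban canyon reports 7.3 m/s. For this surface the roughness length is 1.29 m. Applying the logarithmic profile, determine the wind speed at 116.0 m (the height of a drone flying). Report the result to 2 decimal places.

Log law: V(z) ∝ ln(z/z₀), so V₂/V₁ = ln(z₂/z₀) / ln(z₁/z₀).
ln(116.0/1.29) = 4.4989, ln(10.0/1.29) = 2.0479
V₂ = 7.3 × 4.4989/2.0479 = 7.3 × 2.1968 = 16.0367 m/s

16.04 m/s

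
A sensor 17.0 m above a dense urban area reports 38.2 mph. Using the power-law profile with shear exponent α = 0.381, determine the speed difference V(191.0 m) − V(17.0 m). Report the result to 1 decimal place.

57.8 mph

Power law: V₂ = V₁ · (z₂/z₁)^α = 38.2 × (11.2353)^0.381 = 96.0143 mph
ΔV = 96.0143 − 38.2 = 57.8143 mph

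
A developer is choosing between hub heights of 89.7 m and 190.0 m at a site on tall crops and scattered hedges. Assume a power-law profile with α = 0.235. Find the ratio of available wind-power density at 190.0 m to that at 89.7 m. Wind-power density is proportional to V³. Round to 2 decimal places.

1.70

Speed ratio: V_B/V_A = (z_B/z_A)^α = (190.0/89.7)^0.235 = (2.1182)^0.235 = 1.19289
Power-density ratio: P_B/P_A = (V_B/V_A)³ = (1.19289)³ = 1.69747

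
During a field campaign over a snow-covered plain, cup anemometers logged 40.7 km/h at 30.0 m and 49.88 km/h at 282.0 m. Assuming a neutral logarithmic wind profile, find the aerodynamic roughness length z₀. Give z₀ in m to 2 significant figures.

z₀ ≈ 0.0015 m

Log law: V(z) ∝ ln(z/z₀). With r = V₁/V₂ = 40.7/49.88 = 0.81596,
r · ln(z₂/z₀) = ln(z₁/z₀) ⇒ ln z₀ = (ln z₁ − r·ln z₂)/(1 − r)
ln z₀ = (3.40120 − 0.81596×5.64191) / 0.18404 = -6.5331
z₀ = exp(-6.5331) = 0.001454 m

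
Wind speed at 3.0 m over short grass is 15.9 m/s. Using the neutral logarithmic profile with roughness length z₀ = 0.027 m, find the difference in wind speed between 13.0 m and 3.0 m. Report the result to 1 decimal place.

Log law: V₂ = V₁ · ln(z₂/z₀)/ln(z₁/z₀) = 15.9 × 6.1769/4.7105 = 20.8495 m/s
ΔV = 20.8495 − 15.9 = 4.9495 m/s

4.9 m/s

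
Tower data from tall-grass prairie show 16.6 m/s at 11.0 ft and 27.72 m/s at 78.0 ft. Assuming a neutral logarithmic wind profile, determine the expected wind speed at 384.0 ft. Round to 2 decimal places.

36.77 m/s

Log law: V ∝ ln(z/z₀). From the pair, with r = V₁/V₂ = 0.59885,
ln z₀ = (ln z₁ − r·ln z₂)/(1 − r) = (2.3979 − 0.59885×4.3567)/0.40115 = -0.5262 → z₀ = 0.5908 ft
V₃ = V₁ · ln(z₃/z₀)/ln(z₁/z₀) = 16.6 × 6.4769/2.9241 = 36.7686 m/s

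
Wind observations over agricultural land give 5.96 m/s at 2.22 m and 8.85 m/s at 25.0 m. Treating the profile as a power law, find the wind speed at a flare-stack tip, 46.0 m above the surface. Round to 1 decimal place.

9.8 m/s

First find α: α = ln(V₂/V₁)/ln(z₂/z₁) = ln(8.85/5.96)/ln(25.0/2.22) = 0.39535/2.42137 = 0.1633
Extrapolate from 25.0 m to 46.0 m: V₃ = 8.85 × (46.0/25.0)^0.1633 = 8.85 × 1.1047 = 9.7765 m/s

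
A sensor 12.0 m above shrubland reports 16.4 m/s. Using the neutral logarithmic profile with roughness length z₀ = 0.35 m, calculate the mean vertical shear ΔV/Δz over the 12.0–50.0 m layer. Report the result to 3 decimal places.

0.174 m/s/m

Log law: V₂ = V₁ · ln(z₂/z₀)/ln(z₁/z₀) = 16.4 × 4.9618/3.5347 = 23.0214 m/s
ΔV/Δz = (23.0214 − 16.4)/(50.0 − 12.0) = 6.6214/38.0000 = 0.17425 m/s/m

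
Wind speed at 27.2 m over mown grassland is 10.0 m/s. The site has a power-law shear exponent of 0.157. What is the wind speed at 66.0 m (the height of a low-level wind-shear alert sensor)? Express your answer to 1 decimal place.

11.5 m/s

Power-law profile: V₂ = V₁ · (z₂/z₁)^α
V₂ = 10.0 × (66.0/27.2)^0.157 = 10.0 × (2.4265)^0.157
    = 10.0 × 1.1493 = 11.4932 m/s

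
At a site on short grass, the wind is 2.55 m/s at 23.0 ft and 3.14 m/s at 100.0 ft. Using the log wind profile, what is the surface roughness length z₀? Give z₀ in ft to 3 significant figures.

z₀ ≈ 0.0401 ft

Log law: V(z) ∝ ln(z/z₀). With r = V₁/V₂ = 2.55/3.14 = 0.81210,
r · ln(z₂/z₀) = ln(z₁/z₀) ⇒ ln z₀ = (ln z₁ − r·ln z₂)/(1 − r)
ln z₀ = (3.13549 − 0.81210×4.60517) / 0.18790 = -3.2165
z₀ = exp(-3.2165) = 0.04010 ft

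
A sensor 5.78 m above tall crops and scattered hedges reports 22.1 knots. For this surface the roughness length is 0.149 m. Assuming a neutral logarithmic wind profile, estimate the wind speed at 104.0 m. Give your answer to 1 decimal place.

39.6 knots

Log law: V(z) ∝ ln(z/z₀), so V₂/V₁ = ln(z₂/z₀) / ln(z₁/z₀).
ln(104.0/0.149) = 6.5482, ln(5.78/0.149) = 3.6582
V₂ = 22.1 × 6.5482/3.6582 = 22.1 × 1.7900 = 39.5590 knots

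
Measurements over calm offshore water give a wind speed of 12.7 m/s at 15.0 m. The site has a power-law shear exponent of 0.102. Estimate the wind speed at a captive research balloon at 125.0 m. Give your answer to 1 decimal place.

Power-law profile: V₂ = V₁ · (z₂/z₁)^α
V₂ = 12.7 × (125.0/15.0)^0.102 = 12.7 × (8.3333)^0.102
    = 12.7 × 1.2414 = 15.7662 m/s

15.8 m/s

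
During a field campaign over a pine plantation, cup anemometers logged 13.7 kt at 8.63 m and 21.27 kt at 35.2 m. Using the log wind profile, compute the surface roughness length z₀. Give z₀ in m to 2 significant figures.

z₀ ≈ 0.68 m

Log law: V(z) ∝ ln(z/z₀). With r = V₁/V₂ = 13.7/21.27 = 0.64410,
r · ln(z₂/z₀) = ln(z₁/z₀) ⇒ ln z₀ = (ln z₁ − r·ln z₂)/(1 − r)
ln z₀ = (2.15524 − 0.64410×3.56105) / 0.35590 = -0.3889
z₀ = exp(-0.3889) = 0.6778 m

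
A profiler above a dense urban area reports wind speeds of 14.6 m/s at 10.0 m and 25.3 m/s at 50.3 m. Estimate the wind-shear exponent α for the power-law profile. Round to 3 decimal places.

α ≈ 0.340

Power law: V₂/V₁ = (z₂/z₁)^α ⇒ α = ln(V₂/V₁) / ln(z₂/z₁)
α = ln(25.3/14.6) / ln(50.3/10.0) = ln(1.7329) / ln(5.0300)
  = 0.54978 / 1.61542 = 0.34033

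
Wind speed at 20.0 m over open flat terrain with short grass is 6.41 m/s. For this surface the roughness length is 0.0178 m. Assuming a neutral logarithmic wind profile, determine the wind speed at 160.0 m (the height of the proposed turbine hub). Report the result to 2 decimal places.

8.31 m/s

Log law: V(z) ∝ ln(z/z₀), so V₂/V₁ = ln(z₂/z₀) / ln(z₁/z₀).
ln(160.0/0.0178) = 9.1037, ln(20.0/0.0178) = 7.0243
V₂ = 6.41 × 9.1037/7.0243 = 6.41 × 1.2960 = 8.3076 m/s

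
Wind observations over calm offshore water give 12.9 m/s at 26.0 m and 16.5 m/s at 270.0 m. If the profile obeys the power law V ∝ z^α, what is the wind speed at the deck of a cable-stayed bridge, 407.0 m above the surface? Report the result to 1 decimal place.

First find α: α = ln(V₂/V₁)/ln(z₂/z₁) = ln(16.5/12.9)/ln(270.0/26.0) = 0.24613/2.34033 = 0.1052
Extrapolate from 270.0 m to 407.0 m: V₃ = 16.5 × (407.0/270.0)^0.1052 = 16.5 × 1.0441 = 17.2277 m/s

17.2 m/s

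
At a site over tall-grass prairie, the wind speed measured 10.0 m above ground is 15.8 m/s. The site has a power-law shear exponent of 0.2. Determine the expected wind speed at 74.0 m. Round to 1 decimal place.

Power-law profile: V₂ = V₁ · (z₂/z₁)^α
V₂ = 15.8 × (74.0/10.0)^0.2 = 15.8 × (7.4000)^0.2
    = 15.8 × 1.4923 = 23.5778 m/s

23.6 m/s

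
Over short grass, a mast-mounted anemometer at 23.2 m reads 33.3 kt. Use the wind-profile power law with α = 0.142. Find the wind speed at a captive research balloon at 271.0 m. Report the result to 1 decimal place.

Power-law profile: V₂ = V₁ · (z₂/z₁)^α
V₂ = 33.3 × (271.0/23.2)^0.142 = 33.3 × (11.6810)^0.142
    = 33.3 × 1.4177 = 47.2092 kt

47.2 kt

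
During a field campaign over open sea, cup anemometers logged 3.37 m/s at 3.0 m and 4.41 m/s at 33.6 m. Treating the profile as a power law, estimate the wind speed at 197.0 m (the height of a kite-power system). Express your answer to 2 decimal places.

5.37 m/s

First find α: α = ln(V₂/V₁)/ln(z₂/z₁) = ln(4.41/3.37)/ln(33.6/3.0) = 0.26896/2.41591 = 0.1113
Extrapolate from 33.6 m to 197.0 m: V₃ = 4.41 × (197.0/33.6)^0.1113 = 4.41 × 1.2176 = 5.3697 m/s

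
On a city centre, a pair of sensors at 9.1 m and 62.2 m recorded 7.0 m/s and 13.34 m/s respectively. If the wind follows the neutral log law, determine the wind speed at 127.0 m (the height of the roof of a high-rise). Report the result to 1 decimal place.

Log law: V ∝ ln(z/z₀). From the pair, with r = V₁/V₂ = 0.52474,
ln z₀ = (ln z₁ − r·ln z₂)/(1 − r) = (2.2083 − 0.52474×4.1304)/0.47526 = 0.0861 → z₀ = 1.090 m
V₃ = V₁ · ln(z₃/z₀)/ln(z₁/z₀) = 7.0 × 4.7581/2.1222 = 15.6946 m/s

15.7 m/s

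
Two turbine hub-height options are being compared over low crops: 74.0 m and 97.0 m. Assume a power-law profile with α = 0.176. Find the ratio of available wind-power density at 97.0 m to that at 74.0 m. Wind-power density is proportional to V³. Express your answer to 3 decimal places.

1.154

Speed ratio: V_B/V_A = (z_B/z_A)^α = (97.0/74.0)^0.176 = (1.3108)^0.176 = 1.04879
Power-density ratio: P_B/P_A = (V_B/V_A)³ = (1.04879)³ = 1.15362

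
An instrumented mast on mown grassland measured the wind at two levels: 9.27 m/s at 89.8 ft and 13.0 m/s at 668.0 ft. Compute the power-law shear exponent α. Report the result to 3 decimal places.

Power law: V₂/V₁ = (z₂/z₁)^α ⇒ α = ln(V₂/V₁) / ln(z₂/z₁)
α = ln(13.0/9.27) / ln(668.0/89.8) = ln(1.4024) / ln(7.4388)
  = 0.33817 / 2.00670 = 0.16852

α ≈ 0.169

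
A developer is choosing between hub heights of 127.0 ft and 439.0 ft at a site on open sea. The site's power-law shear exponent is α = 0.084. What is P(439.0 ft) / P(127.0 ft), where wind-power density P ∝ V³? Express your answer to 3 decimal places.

Speed ratio: V_B/V_A = (z_B/z_A)^α = (439.0/127.0)^0.084 = (3.4567)^0.084 = 1.10981
Power-density ratio: P_B/P_A = (V_B/V_A)³ = (1.10981)³ = 1.36692

1.367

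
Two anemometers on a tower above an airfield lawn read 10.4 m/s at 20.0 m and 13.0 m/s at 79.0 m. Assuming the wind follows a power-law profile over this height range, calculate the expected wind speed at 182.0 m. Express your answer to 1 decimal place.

14.9 m/s

First find α: α = ln(V₂/V₁)/ln(z₂/z₁) = ln(13.0/10.4)/ln(79.0/20.0) = 0.22314/1.37372 = 0.1624
Extrapolate from 79.0 m to 182.0 m: V₃ = 13.0 × (182.0/79.0)^0.1624 = 13.0 × 1.1452 = 14.8874 m/s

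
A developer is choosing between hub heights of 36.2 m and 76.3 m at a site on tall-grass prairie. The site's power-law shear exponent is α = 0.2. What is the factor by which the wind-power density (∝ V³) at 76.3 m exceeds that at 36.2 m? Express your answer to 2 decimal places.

Speed ratio: V_B/V_A = (z_B/z_A)^α = (76.3/36.2)^0.2 = (2.1077)^0.2 = 1.16082
Power-density ratio: P_B/P_A = (V_B/V_A)³ = (1.16082)³ = 1.56419

1.56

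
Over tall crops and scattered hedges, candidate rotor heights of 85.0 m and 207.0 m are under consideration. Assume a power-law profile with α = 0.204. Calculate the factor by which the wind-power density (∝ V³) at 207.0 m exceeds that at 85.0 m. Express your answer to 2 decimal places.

1.72

Speed ratio: V_B/V_A = (z_B/z_A)^α = (207.0/85.0)^0.204 = (2.4353)^0.204 = 1.19910
Power-density ratio: P_B/P_A = (V_B/V_A)³ = (1.19910)³ = 1.72413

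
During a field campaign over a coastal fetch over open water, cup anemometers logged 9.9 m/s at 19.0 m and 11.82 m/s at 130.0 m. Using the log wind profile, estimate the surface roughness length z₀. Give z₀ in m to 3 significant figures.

z₀ ≈ 0.000938 m

Log law: V(z) ∝ ln(z/z₀). With r = V₁/V₂ = 9.9/11.82 = 0.83756,
r · ln(z₂/z₀) = ln(z₁/z₀) ⇒ ln z₀ = (ln z₁ − r·ln z₂)/(1 − r)
ln z₀ = (2.94444 − 0.83756×4.86753) / 0.16244 = -6.9715
z₀ = exp(-6.9715) = 0.0009382 m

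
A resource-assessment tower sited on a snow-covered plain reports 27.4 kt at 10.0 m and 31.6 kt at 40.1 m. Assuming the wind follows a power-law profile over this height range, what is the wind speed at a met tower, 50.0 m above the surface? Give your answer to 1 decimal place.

32.3 kt

First find α: α = ln(V₂/V₁)/ln(z₂/z₁) = ln(31.6/27.4)/ln(40.1/10.0) = 0.14261/1.38879 = 0.1027
Extrapolate from 40.1 m to 50.0 m: V₃ = 31.6 × (50.0/40.1)^0.1027 = 31.6 × 1.0229 = 32.3242 kt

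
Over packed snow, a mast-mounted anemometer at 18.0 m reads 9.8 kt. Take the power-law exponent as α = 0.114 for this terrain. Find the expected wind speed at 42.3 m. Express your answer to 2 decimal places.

10.80 kt

Power-law profile: V₂ = V₁ · (z₂/z₁)^α
V₂ = 9.8 × (42.3/18.0)^0.114 = 9.8 × (2.3500)^0.114
    = 9.8 × 1.1023 = 10.8026 kt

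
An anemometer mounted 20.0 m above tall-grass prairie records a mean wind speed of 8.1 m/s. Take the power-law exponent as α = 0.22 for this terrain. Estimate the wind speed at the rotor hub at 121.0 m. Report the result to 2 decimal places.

Power-law profile: V₂ = V₁ · (z₂/z₁)^α
V₂ = 8.1 × (121.0/20.0)^0.22 = 8.1 × (6.0500)^0.22
    = 8.1 × 1.4859 = 12.0357 m/s

12.04 m/s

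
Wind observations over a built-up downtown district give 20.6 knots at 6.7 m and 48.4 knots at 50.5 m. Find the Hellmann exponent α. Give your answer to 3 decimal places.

α ≈ 0.423

Power law: V₂/V₁ = (z₂/z₁)^α ⇒ α = ln(V₂/V₁) / ln(z₂/z₁)
α = ln(48.4/20.6) / ln(50.5/6.7) = ln(2.3495) / ln(7.5373)
  = 0.85421 / 2.01987 = 0.42290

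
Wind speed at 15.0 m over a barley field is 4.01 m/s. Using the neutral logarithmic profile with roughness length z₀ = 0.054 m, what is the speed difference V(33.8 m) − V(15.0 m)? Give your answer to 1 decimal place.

0.6 m/s

Log law: V₂ = V₁ · ln(z₂/z₀)/ln(z₁/z₀) = 4.01 × 6.4392/5.6268 = 4.5890 m/s
ΔV = 4.5890 − 4.01 = 0.5790 m/s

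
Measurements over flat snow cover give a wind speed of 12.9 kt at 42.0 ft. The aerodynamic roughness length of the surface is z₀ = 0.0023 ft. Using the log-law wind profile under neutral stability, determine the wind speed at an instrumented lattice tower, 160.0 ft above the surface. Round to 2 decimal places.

Log law: V(z) ∝ ln(z/z₀), so V₂/V₁ = ln(z₂/z₀) / ln(z₁/z₀).
ln(160.0/0.0023) = 11.1500, ln(42.0/0.0023) = 9.8125
V₂ = 12.9 × 11.1500/9.8125 = 12.9 × 1.1363 = 14.6583 kt

14.66 kt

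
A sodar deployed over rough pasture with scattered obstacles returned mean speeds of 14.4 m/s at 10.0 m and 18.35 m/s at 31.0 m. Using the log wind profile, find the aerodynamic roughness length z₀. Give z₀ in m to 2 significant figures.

Log law: V(z) ∝ ln(z/z₀). With r = V₁/V₂ = 14.4/18.35 = 0.78474,
r · ln(z₂/z₀) = ln(z₁/z₀) ⇒ ln z₀ = (ln z₁ − r·ln z₂)/(1 − r)
ln z₀ = (2.30259 − 0.78474×3.43399) / 0.21526 = -1.8220
z₀ = exp(-1.8220) = 0.1617 m

z₀ ≈ 0.16 m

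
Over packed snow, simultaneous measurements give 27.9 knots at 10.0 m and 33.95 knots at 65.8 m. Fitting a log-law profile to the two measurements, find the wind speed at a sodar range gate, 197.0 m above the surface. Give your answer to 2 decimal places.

Log law: V ∝ ln(z/z₀). From the pair, with r = V₁/V₂ = 0.82180,
ln z₀ = (ln z₁ − r·ln z₂)/(1 − r) = (2.3026 − 0.82180×4.1866)/0.17820 = -6.3858 → z₀ = 0.001685 m
V₃ = V₁ · ln(z₃/z₀)/ln(z₁/z₀) = 27.9 × 11.6690/8.6884 = 37.4713 knots

37.47 knots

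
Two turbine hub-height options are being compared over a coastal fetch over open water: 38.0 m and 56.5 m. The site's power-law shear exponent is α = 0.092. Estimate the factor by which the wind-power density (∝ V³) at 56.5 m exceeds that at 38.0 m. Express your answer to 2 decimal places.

Speed ratio: V_B/V_A = (z_B/z_A)^α = (56.5/38.0)^0.092 = (1.4868)^0.092 = 1.03717
Power-density ratio: P_B/P_A = (V_B/V_A)³ = (1.03717)³ = 1.11569

1.12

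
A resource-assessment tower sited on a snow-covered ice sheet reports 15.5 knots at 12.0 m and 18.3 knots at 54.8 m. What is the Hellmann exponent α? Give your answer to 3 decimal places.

Power law: V₂/V₁ = (z₂/z₁)^α ⇒ α = ln(V₂/V₁) / ln(z₂/z₁)
α = ln(18.3/15.5) / ln(54.8/12.0) = ln(1.1806) / ln(4.5667)
  = 0.16606 / 1.51878 = 0.10934

α ≈ 0.109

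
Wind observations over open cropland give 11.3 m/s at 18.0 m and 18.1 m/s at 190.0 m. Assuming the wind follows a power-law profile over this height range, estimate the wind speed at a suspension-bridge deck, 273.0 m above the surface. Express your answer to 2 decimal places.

First find α: α = ln(V₂/V₁)/ln(z₂/z₁) = ln(18.1/11.3)/ln(190.0/18.0) = 0.47111/2.35665 = 0.1999
Extrapolate from 190.0 m to 273.0 m: V₃ = 18.1 × (273.0/190.0)^0.1999 = 18.1 × 1.0751 = 19.4601 m/s

19.46 m/s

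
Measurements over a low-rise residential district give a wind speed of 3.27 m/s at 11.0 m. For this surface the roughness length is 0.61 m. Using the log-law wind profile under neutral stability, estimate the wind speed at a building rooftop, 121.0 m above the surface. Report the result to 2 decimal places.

5.98 m/s

Log law: V(z) ∝ ln(z/z₀), so V₂/V₁ = ln(z₂/z₀) / ln(z₁/z₀).
ln(121.0/0.61) = 5.2901, ln(11.0/0.61) = 2.8922
V₂ = 3.27 × 5.2901/2.8922 = 3.27 × 1.8291 = 5.9811 m/s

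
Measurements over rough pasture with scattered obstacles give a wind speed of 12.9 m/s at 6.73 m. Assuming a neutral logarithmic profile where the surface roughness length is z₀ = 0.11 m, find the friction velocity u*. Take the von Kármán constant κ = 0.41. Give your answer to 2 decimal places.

Log law: V(z) = (u*/κ) · ln(z/z₀) ⇒ u* = κ · V / ln(z/z₀)
u* = 0.41 × 12.9 / ln(6.73/0.11) = 0.41 × 12.9 / 4.1139
   = 5.2890 / 4.1139 = 1.2857 m/s

u* ≈ 1.29 m/s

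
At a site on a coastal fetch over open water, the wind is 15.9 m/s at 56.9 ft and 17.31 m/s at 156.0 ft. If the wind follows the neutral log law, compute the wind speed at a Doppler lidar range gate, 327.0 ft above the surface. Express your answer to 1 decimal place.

18.3 m/s

Log law: V ∝ ln(z/z₀). From the pair, with r = V₁/V₂ = 0.91854,
ln z₀ = (ln z₁ − r·ln z₂)/(1 − r) = (4.0413 − 0.91854×5.0499)/0.08146 = -7.3318 → z₀ = 0.0006544 ft
V₃ = V₁ · ln(z₃/z₀)/ln(z₁/z₀) = 15.9 × 13.1218/11.3731 = 18.3447 m/s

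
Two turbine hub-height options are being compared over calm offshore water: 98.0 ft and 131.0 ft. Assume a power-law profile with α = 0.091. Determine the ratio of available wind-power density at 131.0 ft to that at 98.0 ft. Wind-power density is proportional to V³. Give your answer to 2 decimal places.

Speed ratio: V_B/V_A = (z_B/z_A)^α = (131.0/98.0)^0.091 = (1.3367)^0.091 = 1.02676
Power-density ratio: P_B/P_A = (V_B/V_A)³ = (1.02676)³ = 1.08246

1.08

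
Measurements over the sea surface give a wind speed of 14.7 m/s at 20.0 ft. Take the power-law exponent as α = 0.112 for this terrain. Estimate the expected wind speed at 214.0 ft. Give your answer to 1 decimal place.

Power-law profile: V₂ = V₁ · (z₂/z₁)^α
V₂ = 14.7 × (214.0/20.0)^0.112 = 14.7 × (10.7000)^0.112
    = 14.7 × 1.3040 = 19.1694 m/s

19.2 m/s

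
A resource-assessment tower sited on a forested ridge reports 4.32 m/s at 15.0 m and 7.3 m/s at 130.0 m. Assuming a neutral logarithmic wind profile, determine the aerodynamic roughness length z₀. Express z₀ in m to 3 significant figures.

Log law: V(z) ∝ ln(z/z₀). With r = V₁/V₂ = 4.32/7.3 = 0.59178,
r · ln(z₂/z₀) = ln(z₁/z₀) ⇒ ln z₀ = (ln z₁ − r·ln z₂)/(1 − r)
ln z₀ = (2.70805 − 0.59178×4.86753) / 0.40822 = -0.4225
z₀ = exp(-0.4225) = 0.6554 m

z₀ ≈ 0.655 m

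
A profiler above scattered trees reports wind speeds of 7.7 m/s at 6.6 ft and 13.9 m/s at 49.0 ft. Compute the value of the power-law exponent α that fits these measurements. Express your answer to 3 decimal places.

Power law: V₂/V₁ = (z₂/z₁)^α ⇒ α = ln(V₂/V₁) / ln(z₂/z₁)
α = ln(13.9/7.7) / ln(49.0/6.6) = ln(1.8052) / ln(7.4242)
  = 0.59067 / 2.00475 = 0.29463

α ≈ 0.295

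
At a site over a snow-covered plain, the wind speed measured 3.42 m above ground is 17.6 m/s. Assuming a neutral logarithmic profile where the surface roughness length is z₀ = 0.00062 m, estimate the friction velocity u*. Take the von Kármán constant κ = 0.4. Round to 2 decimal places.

Log law: V(z) = (u*/κ) · ln(z/z₀) ⇒ u* = κ · V / ln(z/z₀)
u* = 0.4 × 17.6 / ln(3.42/0.00062) = 0.4 × 17.6 / 8.6154
   = 7.0400 / 8.6154 = 0.8171 m/s

u* ≈ 0.82 m/s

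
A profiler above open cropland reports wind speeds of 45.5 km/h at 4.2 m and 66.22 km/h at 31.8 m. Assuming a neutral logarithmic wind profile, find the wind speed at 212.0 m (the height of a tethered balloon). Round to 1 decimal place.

85.6 km/h

Log law: V ∝ ln(z/z₀). From the pair, with r = V₁/V₂ = 0.68710,
ln z₀ = (ln z₁ − r·ln z₂)/(1 − r) = (1.4351 − 0.68710×3.4595)/0.31290 = -3.0103 → z₀ = 0.04927 m
V₃ = V₁ · ln(z₃/z₀)/ln(z₁/z₀) = 45.5 × 8.3669/4.4454 = 85.6374 km/h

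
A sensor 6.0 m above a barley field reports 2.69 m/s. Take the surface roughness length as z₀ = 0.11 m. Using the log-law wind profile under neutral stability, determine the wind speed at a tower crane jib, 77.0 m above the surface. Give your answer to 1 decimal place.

4.4 m/s

Log law: V(z) ∝ ln(z/z₀), so V₂/V₁ = ln(z₂/z₀) / ln(z₁/z₀).
ln(77.0/0.11) = 6.5511, ln(6.0/0.11) = 3.9990
V₂ = 2.69 × 6.5511/3.9990 = 2.69 × 1.6382 = 4.4067 m/s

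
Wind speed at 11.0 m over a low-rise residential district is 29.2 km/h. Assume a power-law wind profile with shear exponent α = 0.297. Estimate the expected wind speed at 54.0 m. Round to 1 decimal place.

46.8 km/h

Power-law profile: V₂ = V₁ · (z₂/z₁)^α
V₂ = 29.2 × (54.0/11.0)^0.297 = 29.2 × (4.9091)^0.297
    = 29.2 × 1.6041 = 46.8393 km/h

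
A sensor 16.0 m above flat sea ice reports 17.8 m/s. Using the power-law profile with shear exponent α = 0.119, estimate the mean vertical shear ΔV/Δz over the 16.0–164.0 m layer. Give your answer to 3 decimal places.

Power law: V₂ = V₁ · (z₂/z₁)^α = 17.8 × (10.2500)^0.119 = 23.4799 m/s
ΔV/Δz = (23.4799 − 17.8)/(164.0 − 16.0) = 5.6799/148.0000 = 0.03838 m/s/m

0.038 m/s/m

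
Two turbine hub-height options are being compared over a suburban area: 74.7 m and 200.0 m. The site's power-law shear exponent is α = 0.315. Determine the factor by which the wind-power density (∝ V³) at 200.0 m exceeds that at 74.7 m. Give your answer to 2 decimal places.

2.54

Speed ratio: V_B/V_A = (z_B/z_A)^α = (200.0/74.7)^0.315 = (2.6774)^0.315 = 1.36373
Power-density ratio: P_B/P_A = (V_B/V_A)³ = (1.36373)³ = 2.53621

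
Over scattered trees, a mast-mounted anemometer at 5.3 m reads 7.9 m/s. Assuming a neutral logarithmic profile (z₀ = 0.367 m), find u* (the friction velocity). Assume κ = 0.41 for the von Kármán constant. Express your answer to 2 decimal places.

Log law: V(z) = (u*/κ) · ln(z/z₀) ⇒ u* = κ · V / ln(z/z₀)
u* = 0.41 × 7.9 / ln(5.3/0.367) = 0.41 × 7.9 / 2.6701
   = 3.2390 / 2.6701 = 1.2131 m/s

u* ≈ 1.21 m/s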